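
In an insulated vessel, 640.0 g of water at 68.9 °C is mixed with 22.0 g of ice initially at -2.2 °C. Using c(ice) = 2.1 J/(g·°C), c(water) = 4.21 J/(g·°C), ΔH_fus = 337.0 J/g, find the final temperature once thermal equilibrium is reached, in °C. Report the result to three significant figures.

T_f = 63.9 °C

Heat to bring ice to 0 °C and melt it: q₁ = 22.0×2.1×2.2 + 22.0×337.0 = 7515.6 J
Heat the water can supply cooling to 0 °C: 640.0×4.21×68.9 = 185644 J > q₁, so all ice melts.
Energy balance: 640.0×4.21×(68.9 − T) = 7515.6 + 22.0×4.21×(T − 0)
2694.4(68.9 − T) = 7515.6 + 92.62 T
185644 − 7515.6 = 2787.02 T
T = 178128.4 / 2787.02 = 63.91 °C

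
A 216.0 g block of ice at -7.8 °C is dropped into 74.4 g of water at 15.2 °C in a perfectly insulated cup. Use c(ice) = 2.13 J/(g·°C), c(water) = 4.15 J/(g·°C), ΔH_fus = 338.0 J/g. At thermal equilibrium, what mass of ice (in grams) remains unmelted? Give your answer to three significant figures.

Heat to warm all ice to 0 °C: 216.0×2.13×7.8 = 3588.6 J
Heat released by water cooling to 0 °C: 74.4×4.15×15.2 = 4693.2 J
4693.2 J < 3588.6 + 216.0×338.0 = 76596.6 J, so not all ice melts; final T = 0 °C.
Heat left for melting: 4693.2 − 3588.6 = 1104.6 J
Mass melted = 1104.6 / 338.0 = 3.268 g
Ice remaining = 216.0 − 3.268 = 212.732 g

m_ice remaining = 213 g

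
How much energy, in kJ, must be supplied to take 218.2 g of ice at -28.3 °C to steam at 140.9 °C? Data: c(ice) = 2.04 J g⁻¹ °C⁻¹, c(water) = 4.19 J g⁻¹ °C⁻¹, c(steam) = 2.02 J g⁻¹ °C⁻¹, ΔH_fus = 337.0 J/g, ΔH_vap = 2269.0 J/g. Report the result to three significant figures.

q = 691 kJ

q1 (heat ice -28.3→0.0 °C): 218.2 × 2.04 × 28.3 = 12597 J
q2 (melt at 0 °C): 218.2 × 337.0 = 73533 J
q3 (heat water 0.0→100.0 °C): 218.2 × 4.19 × 100.0 = 91426 J
q4 (vaporize at 100 °C): 218.2 × 2269.0 = 495096 J
q5 (heat steam 100.0→140.9 °C): 218.2 × 2.02 × 40.9 = 18027 J
Total: 12597 + 73533 + 91426 + 495096 + 18027 = 690679 J = 691 kJ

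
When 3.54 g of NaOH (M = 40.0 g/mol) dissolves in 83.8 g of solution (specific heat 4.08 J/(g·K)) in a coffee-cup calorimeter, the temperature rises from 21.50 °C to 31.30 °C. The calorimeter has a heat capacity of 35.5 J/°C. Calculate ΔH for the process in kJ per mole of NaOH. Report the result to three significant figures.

ΔH = -41.8 kJ/mol

|ΔT| = |31.30 − 21.50| = 9.80 °C
|q_surr| = (83.8 × 4.08 + 35.5) × 9.80 = 377.404 × 9.80 = 3699 J
n(NaOH) = 3.54 / 40.0 = 0.08850 mol
Temperature rose, so q_rxn = −|q_surr| = -3.699 kJ
ΔH = q_rxn / n = -41.80 kJ/mol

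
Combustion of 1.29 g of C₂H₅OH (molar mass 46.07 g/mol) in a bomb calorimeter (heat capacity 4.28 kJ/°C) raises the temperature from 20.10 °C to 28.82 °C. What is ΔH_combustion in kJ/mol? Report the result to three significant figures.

ΔH = -1330 kJ/mol

ΔT = 28.82 − 20.10 = 8.72 °C
q_cal = C_cal × ΔT = 4.28 × 8.72 = 37.3216 kJ
n = 1.29 / 46.07 = 0.02800 mol
q_rxn = −q_cal = -37.3216 kJ
ΔH = -37.3216 / 0.02800 = -1333 kJ/mol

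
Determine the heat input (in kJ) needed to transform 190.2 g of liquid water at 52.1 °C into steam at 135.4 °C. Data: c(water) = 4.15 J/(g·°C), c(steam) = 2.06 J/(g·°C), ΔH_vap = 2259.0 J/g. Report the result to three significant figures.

q1 (heat water 52.1→100.0 °C): 190.2 × 4.15 × 47.9 = 37809 J
q2 (vaporize at 100 °C): 190.2 × 2259.0 = 429662 J
q3 (heat steam 100.0→135.4 °C): 190.2 × 2.06 × 35.4 = 13870 J
Total: 37809 + 429662 + 13870 = 481341 J = 481 kJ

q = 481 kJ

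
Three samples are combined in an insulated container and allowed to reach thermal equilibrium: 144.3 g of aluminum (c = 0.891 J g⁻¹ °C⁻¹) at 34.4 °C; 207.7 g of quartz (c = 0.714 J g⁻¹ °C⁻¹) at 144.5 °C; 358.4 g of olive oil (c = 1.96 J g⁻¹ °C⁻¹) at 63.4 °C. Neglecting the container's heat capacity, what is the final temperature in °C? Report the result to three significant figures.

Σ mᵢcᵢ(T − Tᵢ) = 0  ⇒  T = Σ mᵢcᵢTᵢ / Σ mᵢcᵢ
Σ mᵢcᵢ = 144.3×0.891 + 207.7×0.714 + 358.4×1.96 = 979.3331
Σ mᵢcᵢTᵢ = 128.5713×34.4 + 148.2978×144.5 + 702.464×63.4 = 70388
T = 70388 / 979.3331 = 71.87 °C

T_f = 71.9 °C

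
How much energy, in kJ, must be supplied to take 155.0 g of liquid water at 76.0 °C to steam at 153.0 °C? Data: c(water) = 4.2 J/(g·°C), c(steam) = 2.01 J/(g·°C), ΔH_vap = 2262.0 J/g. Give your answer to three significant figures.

q1 (heat water 76.0→100.0 °C): 155.0 × 4.2 × 24.0 = 15624 J
q2 (vaporize at 100 °C): 155.0 × 2262.0 = 350610 J
q3 (heat steam 100.0→153.0 °C): 155.0 × 2.01 × 53.0 = 16512 J
Total: 15624 + 350610 + 16512 = 382746 J = 383 kJ

q = 383 kJ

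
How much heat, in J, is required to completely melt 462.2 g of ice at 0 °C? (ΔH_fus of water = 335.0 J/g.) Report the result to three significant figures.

q = 155000 J

q = m × ΔH_fus = 462.2 × 335.0 = 154800 J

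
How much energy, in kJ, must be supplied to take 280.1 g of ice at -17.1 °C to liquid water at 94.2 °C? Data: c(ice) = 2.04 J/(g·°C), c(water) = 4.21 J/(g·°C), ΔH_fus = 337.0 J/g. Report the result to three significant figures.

q1 (heat ice -17.1→0.0 °C): 280.1 × 2.04 × 17.1 = 9771 J
q2 (melt at 0 °C): 280.1 × 337.0 = 94394 J
q3 (heat water 0.0→94.2 °C): 280.1 × 4.21 × 94.2 = 111083 J
Total: 9771 + 94394 + 111083 = 215248 J = 215 kJ

q = 215 kJ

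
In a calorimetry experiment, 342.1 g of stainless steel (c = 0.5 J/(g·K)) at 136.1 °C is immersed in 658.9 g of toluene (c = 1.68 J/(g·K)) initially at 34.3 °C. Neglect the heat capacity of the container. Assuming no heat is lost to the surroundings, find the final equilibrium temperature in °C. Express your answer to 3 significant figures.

T_f = 47.9 °C

Heat lost by stainless steel = heat gained by toluene.
(342.1)(0.5)(136.1 − T) = (658.9)(1.68)(T − 34.3)
171.05 (136.1 − T) = 1106.952 (T − 34.3)
23280 − 171.05 T = 1106.952 T − 37968
61248 = 1278.002 T
T = 47.92 °C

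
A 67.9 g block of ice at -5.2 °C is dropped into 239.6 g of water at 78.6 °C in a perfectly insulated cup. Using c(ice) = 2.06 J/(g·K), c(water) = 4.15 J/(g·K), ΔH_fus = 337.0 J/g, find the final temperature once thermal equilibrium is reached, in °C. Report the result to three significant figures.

T_f = 42.7 °C

Heat to bring ice to 0 °C and melt it: q₁ = 67.9×2.06×5.2 + 67.9×337.0 = 23610 J
Heat the water can supply cooling to 0 °C: 239.6×4.15×78.6 = 78155.1 J > q₁, so all ice melts.
Energy balance: 239.6×4.15×(78.6 − T) = 23610 + 67.9×4.15×(T − 0)
994.34(78.6 − T) = 23610 + 281.785 T
78155.1 − 23610 = 1276.125 T
T = 54545.1 / 1276.125 = 42.74 °C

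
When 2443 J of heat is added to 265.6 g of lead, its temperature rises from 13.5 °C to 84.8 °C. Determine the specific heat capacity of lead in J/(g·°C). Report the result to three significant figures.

c = q / (m ΔT) = 2443 / (265.6 × 71.3)
c = 2443 / 18937.28 = 0.129 J/(g·°C)

c = 0.129 J/(g·°C)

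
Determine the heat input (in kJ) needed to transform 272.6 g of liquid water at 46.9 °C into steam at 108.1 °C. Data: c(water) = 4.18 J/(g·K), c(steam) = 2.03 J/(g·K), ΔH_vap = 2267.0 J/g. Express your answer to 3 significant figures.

q = 683 kJ

q1 (heat water 46.9→100.0 °C): 272.6 × 4.18 × 53.1 = 60506 J
q2 (vaporize at 100 °C): 272.6 × 2267.0 = 617984 J
q3 (heat steam 100.0→108.1 °C): 272.6 × 2.03 × 8.1 = 4482 J
Total: 60506 + 617984 + 4482 = 682972 J = 683 kJ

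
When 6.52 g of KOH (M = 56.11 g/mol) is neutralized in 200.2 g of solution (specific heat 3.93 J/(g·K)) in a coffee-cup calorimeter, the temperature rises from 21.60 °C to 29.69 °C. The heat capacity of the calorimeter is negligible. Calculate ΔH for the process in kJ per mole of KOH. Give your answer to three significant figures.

|ΔT| = |29.69 − 21.60| = 8.09 °C
|q_surr| = (200.2 × 3.93) × 8.09 = 786.786 × 8.09 = 6365 J
n(KOH) = 6.52 / 56.11 = 0.1162 mol
Temperature rose, so q_rxn = −|q_surr| = -6.365 kJ
ΔH = q_rxn / n = -54.78 kJ/mol

ΔH = -54.8 kJ/mol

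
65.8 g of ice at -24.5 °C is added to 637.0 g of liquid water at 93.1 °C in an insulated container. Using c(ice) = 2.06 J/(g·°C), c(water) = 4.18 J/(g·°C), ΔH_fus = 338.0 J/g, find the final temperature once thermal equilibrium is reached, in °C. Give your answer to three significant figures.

T_f = 75.7 °C

Heat to bring ice to 0 °C and melt it: q₁ = 65.8×2.06×24.5 + 65.8×338.0 = 25561 J
Heat the water can supply cooling to 0 °C: 637.0×4.18×93.1 = 247894 J > q₁, so all ice melts.
Energy balance: 637.0×4.18×(93.1 − T) = 25561 + 65.8×4.18×(T − 0)
2662.66(93.1 − T) = 25561 + 275.044 T
247894 − 25561 = 2937.704 T
T = 222333 / 2937.704 = 75.68 °C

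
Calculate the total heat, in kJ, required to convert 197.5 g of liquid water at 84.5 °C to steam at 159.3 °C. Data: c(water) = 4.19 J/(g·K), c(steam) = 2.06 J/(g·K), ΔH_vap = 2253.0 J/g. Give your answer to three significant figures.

q1 (heat water 84.5→100.0 °C): 197.5 × 4.19 × 15.5 = 12827 J
q2 (vaporize at 100 °C): 197.5 × 2253.0 = 444968 J
q3 (heat steam 100.0→159.3 °C): 197.5 × 2.06 × 59.3 = 24126 J
Total: 12827 + 444968 + 24126 = 481921 J = 482 kJ

q = 482 kJ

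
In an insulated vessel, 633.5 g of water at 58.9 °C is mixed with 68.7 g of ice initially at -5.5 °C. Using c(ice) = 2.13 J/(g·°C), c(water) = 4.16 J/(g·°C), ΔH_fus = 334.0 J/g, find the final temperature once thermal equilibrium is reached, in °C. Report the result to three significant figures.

Heat to bring ice to 0 °C and melt it: q₁ = 68.7×2.13×5.5 + 68.7×334.0 = 23751 J
Heat the water can supply cooling to 0 °C: 633.5×4.16×58.9 = 155223 J > q₁, so all ice melts.
Energy balance: 633.5×4.16×(58.9 − T) = 23751 + 68.7×4.16×(T − 0)
2635.36(58.9 − T) = 23751 + 285.792 T
155223 − 23751 = 2921.152 T
T = 131472 / 2921.152 = 45.01 °C

T_f = 45.0 °C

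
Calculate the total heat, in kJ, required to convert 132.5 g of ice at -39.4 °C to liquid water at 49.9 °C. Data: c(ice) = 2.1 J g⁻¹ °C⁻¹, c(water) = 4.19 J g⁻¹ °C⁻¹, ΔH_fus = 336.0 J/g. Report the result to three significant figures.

q = 83.2 kJ

q1 (heat ice -39.4→0.0 °C): 132.5 × 2.1 × 39.4 = 10963 J
q2 (melt at 0 °C): 132.5 × 336.0 = 44520 J
q3 (heat water 0.0→49.9 °C): 132.5 × 4.19 × 49.9 = 27703 J
Total: 10963 + 44520 + 27703 = 83186 J = 83.2 kJ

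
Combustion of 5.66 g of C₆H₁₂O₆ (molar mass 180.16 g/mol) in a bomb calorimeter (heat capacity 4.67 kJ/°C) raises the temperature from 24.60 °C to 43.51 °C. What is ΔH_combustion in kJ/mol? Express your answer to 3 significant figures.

ΔH = -2810 kJ/mol

ΔT = 43.51 − 24.60 = 18.91 °C
q_cal = C_cal × ΔT = 4.67 × 18.91 = 88.3097 kJ
n = 5.66 / 180.16 = 0.03142 mol
q_rxn = −q_cal = -88.3097 kJ
ΔH = -88.3097 / 0.03142 = -2811 kJ/mol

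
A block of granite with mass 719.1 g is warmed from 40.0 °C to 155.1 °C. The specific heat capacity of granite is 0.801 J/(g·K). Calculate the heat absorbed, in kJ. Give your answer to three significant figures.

q = m c ΔT = 719.1 × 0.801 × (155.1 − 40.0)
q = 719.1 × 0.801 × 115.1 = 66300 J = 66.3 kJ

q = 66.3 kJ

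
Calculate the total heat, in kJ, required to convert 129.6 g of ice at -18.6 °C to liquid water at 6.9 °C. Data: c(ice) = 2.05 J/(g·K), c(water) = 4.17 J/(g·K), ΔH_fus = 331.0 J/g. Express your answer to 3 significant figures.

q1 (heat ice -18.6→0.0 °C): 129.6 × 2.05 × 18.6 = 4942 J
q2 (melt at 0 °C): 129.6 × 331.0 = 42898 J
q3 (heat water 0.0→6.9 °C): 129.6 × 4.17 × 6.9 = 3729 J
Total: 4942 + 42898 + 3729 = 51569 J = 51.6 kJ

q = 51.6 kJ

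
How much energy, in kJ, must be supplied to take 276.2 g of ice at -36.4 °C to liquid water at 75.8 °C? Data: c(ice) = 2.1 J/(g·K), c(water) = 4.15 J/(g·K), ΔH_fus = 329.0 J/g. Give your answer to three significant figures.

q1 (heat ice -36.4→0.0 °C): 276.2 × 2.1 × 36.4 = 21113 J
q2 (melt at 0 °C): 276.2 × 329.0 = 90870 J
q3 (heat water 0.0→75.8 °C): 276.2 × 4.15 × 75.8 = 86884 J
Total: 21113 + 90870 + 86884 = 198867 J = 199 kJ

q = 199 kJ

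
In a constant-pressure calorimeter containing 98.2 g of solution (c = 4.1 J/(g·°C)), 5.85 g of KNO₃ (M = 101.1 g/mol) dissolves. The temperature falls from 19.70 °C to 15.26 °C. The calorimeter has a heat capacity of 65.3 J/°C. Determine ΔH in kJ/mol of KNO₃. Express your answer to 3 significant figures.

ΔH = 35.9 kJ/mol

|ΔT| = |15.26 − 19.70| = 4.44 °C
|q_surr| = (98.2 × 4.1 + 65.3) × 4.44 = 467.92 × 4.44 = 2078 J
n(KNO₃) = 5.85 / 101.1 = 0.05786 mol
Temperature fell, so q_rxn = +|q_surr| = 2.078 kJ
ΔH = q_rxn / n = 35.91 kJ/mol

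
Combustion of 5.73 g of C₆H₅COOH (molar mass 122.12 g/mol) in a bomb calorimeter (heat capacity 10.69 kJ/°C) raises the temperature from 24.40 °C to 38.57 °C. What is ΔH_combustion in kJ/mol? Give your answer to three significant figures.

ΔH = -3230 kJ/mol

ΔT = 38.57 − 24.40 = 14.17 °C
q_cal = C_cal × ΔT = 10.69 × 14.17 = 151.4773 kJ
n = 5.73 / 122.12 = 0.04692 mol
q_rxn = −q_cal = -151.4773 kJ
ΔH = -151.4773 / 0.04692 = -3228 kJ/mol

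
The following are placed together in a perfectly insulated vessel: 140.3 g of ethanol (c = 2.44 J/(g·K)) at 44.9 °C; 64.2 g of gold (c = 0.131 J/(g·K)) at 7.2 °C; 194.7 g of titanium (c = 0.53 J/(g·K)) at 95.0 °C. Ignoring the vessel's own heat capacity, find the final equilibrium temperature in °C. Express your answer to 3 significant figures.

T_f = 55.6 °C

Σ mᵢcᵢ(T − Tᵢ) = 0  ⇒  T = Σ mᵢcᵢTᵢ / Σ mᵢcᵢ
Σ mᵢcᵢ = 140.3×2.44 + 64.2×0.131 + 194.7×0.53 = 453.9332
Σ mᵢcᵢTᵢ = 342.332×44.9 + 8.4102×7.2 + 103.191×95.0 = 25234
T = 25234 / 453.9332 = 55.59 °C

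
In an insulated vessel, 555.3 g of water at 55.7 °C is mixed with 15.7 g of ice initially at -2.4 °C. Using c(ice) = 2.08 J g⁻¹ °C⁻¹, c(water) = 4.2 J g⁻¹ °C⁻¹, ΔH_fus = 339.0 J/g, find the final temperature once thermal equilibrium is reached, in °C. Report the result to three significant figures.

T_f = 51.9 °C

Heat to bring ice to 0 °C and melt it: q₁ = 15.7×2.08×2.4 + 15.7×339.0 = 5400.7 J
Heat the water can supply cooling to 0 °C: 555.3×4.2×55.7 = 129907 J > q₁, so all ice melts.
Energy balance: 555.3×4.2×(55.7 − T) = 5400.7 + 15.7×4.2×(T − 0)
2332.26(55.7 − T) = 5400.7 + 65.94 T
129907 − 5400.7 = 2398.20 T
T = 124506.3 / 2398.20 = 51.92 °C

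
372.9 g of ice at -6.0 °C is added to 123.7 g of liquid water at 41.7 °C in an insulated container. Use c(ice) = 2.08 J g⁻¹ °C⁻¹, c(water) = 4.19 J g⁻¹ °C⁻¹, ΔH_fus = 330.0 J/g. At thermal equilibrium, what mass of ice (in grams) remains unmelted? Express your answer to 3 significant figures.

Heat to warm all ice to 0 °C: 372.9×2.08×6.0 = 4653.8 J
Heat released by water cooling to 0 °C: 123.7×4.19×41.7 = 21613 J
21613 J < 4653.8 + 372.9×330.0 = 127710.8 J, so not all ice melts; final T = 0 °C.
Heat left for melting: 21613 − 4653.8 = 16959.2 J
Mass melted = 16959.2 / 330.0 = 51.39 g
Ice remaining = 372.9 − 51.39 = 321.51 g

m_ice remaining = 322 g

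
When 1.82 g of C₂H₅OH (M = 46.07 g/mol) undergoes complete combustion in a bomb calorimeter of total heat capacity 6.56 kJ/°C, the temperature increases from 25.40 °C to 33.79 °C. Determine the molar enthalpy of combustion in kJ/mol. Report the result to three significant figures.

ΔT = 33.79 − 25.40 = 8.39 °C
q_cal = C_cal × ΔT = 6.56 × 8.39 = 55.0384 kJ
n = 1.82 / 46.07 = 0.03951 mol
q_rxn = −q_cal = -55.0384 kJ
ΔH = -55.0384 / 0.03951 = -1393 kJ/mol

ΔH = -1390 kJ/mol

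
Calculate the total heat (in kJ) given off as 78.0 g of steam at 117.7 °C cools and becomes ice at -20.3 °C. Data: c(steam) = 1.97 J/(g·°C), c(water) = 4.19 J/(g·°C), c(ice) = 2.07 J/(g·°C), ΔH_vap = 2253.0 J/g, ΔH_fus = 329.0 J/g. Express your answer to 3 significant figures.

q = 240 kJ

q1 (cool steam 117.7→100 °C): 78.0 × 1.97 × 17.7 = 2720 J
q2 (condense at 100 °C): 78.0 × 2253.0 = 175734 J
q3 (cool water 100→0 °C): 78.0 × 4.19 × 100.0 = 32682 J
q4 (freeze at 0 °C): 78.0 × 329.0 = 25662 J
q5 (cool ice 0→-20.3 °C): 78.0 × 2.07 × 20.3 = 3278 J
Total: 2720 + 175734 + 32682 + 25662 + 3278 = 240076 J = 240 kJ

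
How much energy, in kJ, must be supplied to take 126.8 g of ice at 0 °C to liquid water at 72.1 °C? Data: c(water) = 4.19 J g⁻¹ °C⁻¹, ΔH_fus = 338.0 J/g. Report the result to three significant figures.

q = 81.2 kJ

q1 (melt at 0 °C): 126.8 × 338.0 = 42858 J
q2 (heat water 0.0→72.1 °C): 126.8 × 4.19 × 72.1 = 38306 J
Total: 42858 + 38306 = 81164 J = 81.2 kJ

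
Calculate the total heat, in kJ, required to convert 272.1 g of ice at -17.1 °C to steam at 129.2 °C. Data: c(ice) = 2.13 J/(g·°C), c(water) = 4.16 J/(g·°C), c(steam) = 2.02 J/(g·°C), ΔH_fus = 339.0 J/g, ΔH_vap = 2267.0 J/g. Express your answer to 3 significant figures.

q1 (heat ice -17.1→0.0 °C): 272.1 × 2.13 × 17.1 = 9911 J
q2 (melt at 0 °C): 272.1 × 339.0 = 92242 J
q3 (heat water 0.0→100.0 °C): 272.1 × 4.16 × 100.0 = 113194 J
q4 (vaporize at 100 °C): 272.1 × 2267.0 = 616851 J
q5 (heat steam 100.0→129.2 °C): 272.1 × 2.02 × 29.2 = 16050 J
Total: 9911 + 92242 + 113194 + 616851 + 16050 = 848248 J = 848 kJ

q = 848 kJ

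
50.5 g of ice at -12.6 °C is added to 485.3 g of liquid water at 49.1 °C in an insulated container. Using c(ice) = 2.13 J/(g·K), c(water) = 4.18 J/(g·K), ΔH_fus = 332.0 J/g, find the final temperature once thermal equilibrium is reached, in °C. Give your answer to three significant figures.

Heat to bring ice to 0 °C and melt it: q₁ = 50.5×2.13×12.6 + 50.5×332.0 = 18121 J
Heat the water can supply cooling to 0 °C: 485.3×4.18×49.1 = 99602.0 J > q₁, so all ice melts.
Energy balance: 485.3×4.18×(49.1 − T) = 18121 + 50.5×4.18×(T − 0)
2028.554(49.1 − T) = 18121 + 211.09 T
99602.0 − 18121 = 2239.644 T
T = 81481.0 / 2239.644 = 36.38 °C

T_f = 36.4 °C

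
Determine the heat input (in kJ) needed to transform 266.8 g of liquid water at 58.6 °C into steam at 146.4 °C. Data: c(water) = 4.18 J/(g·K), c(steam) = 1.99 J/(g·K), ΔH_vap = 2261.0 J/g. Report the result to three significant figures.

q1 (heat water 58.6→100.0 °C): 266.8 × 4.18 × 41.4 = 46170 J
q2 (vaporize at 100 °C): 266.8 × 2261.0 = 603235 J
q3 (heat steam 100.0→146.4 °C): 266.8 × 1.99 × 46.4 = 24635 J
Total: 46170 + 603235 + 24635 = 674040 J = 674 kJ

q = 674 kJ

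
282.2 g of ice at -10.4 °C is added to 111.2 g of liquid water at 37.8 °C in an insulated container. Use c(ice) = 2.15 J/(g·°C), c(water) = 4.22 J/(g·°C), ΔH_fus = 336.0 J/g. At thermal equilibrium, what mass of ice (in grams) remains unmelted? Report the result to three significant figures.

m_ice remaining = 248 g

Heat to warm all ice to 0 °C: 282.2×2.15×10.4 = 6310.0 J
Heat released by water cooling to 0 °C: 111.2×4.22×37.8 = 17738 J
17738 J < 6310.0 + 282.2×336.0 = 101129.2 J, so not all ice melts; final T = 0 °C.
Heat left for melting: 17738 − 6310.0 = 11428.0 J
Mass melted = 11428.0 / 336.0 = 34.01 g
Ice remaining = 282.2 − 34.01 = 248.19 g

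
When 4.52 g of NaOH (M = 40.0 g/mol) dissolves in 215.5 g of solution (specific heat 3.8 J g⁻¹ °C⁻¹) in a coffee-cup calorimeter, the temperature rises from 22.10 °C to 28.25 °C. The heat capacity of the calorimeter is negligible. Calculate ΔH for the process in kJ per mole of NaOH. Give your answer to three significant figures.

ΔH = -44.6 kJ/mol

|ΔT| = |28.25 − 22.10| = 6.15 °C
|q_surr| = (215.5 × 3.8) × 6.15 = 818.9 × 6.15 = 5036 J
n(NaOH) = 4.52 / 40.0 = 0.1130 mol
Temperature rose, so q_rxn = −|q_surr| = -5.036 kJ
ΔH = q_rxn / n = -44.57 kJ/mol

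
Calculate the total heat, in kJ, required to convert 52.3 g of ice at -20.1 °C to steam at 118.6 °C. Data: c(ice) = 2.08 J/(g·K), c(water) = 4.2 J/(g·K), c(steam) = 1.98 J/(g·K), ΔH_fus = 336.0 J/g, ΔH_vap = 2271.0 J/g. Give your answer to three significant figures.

q1 (heat ice -20.1→0.0 °C): 52.3 × 2.08 × 20.1 = 2187 J
q2 (melt at 0 °C): 52.3 × 336.0 = 17573 J
q3 (heat water 0.0→100.0 °C): 52.3 × 4.2 × 100.0 = 21966 J
q4 (vaporize at 100 °C): 52.3 × 2271.0 = 118773 J
q5 (heat steam 100.0→118.6 °C): 52.3 × 1.98 × 18.6 = 1926 J
Total: 2187 + 17573 + 21966 + 118773 + 1926 = 162425 J = 162 kJ

q = 162 kJ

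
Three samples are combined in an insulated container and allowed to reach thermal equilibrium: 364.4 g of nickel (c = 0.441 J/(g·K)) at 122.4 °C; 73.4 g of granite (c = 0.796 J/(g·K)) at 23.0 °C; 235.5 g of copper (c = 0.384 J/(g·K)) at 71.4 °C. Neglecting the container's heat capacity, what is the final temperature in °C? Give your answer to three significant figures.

Σ mᵢcᵢ(T − Tᵢ) = 0  ⇒  T = Σ mᵢcᵢTᵢ / Σ mᵢcᵢ
Σ mᵢcᵢ = 364.4×0.441 + 73.4×0.796 + 235.5×0.384 = 309.5588
Σ mᵢcᵢTᵢ = 160.7004×122.4 + 58.4264×23.0 + 90.432×71.4 = 27470
T = 27470 / 309.5588 = 88.74 °C

T_f = 88.7 °C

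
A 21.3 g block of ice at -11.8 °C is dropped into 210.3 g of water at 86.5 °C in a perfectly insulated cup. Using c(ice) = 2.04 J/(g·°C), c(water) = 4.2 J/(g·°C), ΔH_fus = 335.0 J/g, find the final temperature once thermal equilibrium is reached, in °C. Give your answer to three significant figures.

Heat to bring ice to 0 °C and melt it: q₁ = 21.3×2.04×11.8 + 21.3×335.0 = 7648.2 J
Heat the water can supply cooling to 0 °C: 210.3×4.2×86.5 = 76402.0 J > q₁, so all ice melts.
Energy balance: 210.3×4.2×(86.5 − T) = 7648.2 + 21.3×4.2×(T − 0)
883.26(86.5 − T) = 7648.2 + 89.46 T
76402.0 − 7648.2 = 972.72 T
T = 68753.8 / 972.72 = 70.68 °C

T_f = 70.7 °C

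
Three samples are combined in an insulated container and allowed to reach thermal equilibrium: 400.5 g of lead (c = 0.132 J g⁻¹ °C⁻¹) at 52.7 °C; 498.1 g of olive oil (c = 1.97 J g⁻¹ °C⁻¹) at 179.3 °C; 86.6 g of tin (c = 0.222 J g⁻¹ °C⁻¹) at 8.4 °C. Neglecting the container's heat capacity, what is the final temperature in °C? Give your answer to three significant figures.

Σ mᵢcᵢ(T − Tᵢ) = 0  ⇒  T = Σ mᵢcᵢTᵢ / Σ mᵢcᵢ
Σ mᵢcᵢ = 400.5×0.132 + 498.1×1.97 + 86.6×0.222 = 1053.3482
Σ mᵢcᵢTᵢ = 52.866×52.7 + 981.257×179.3 + 19.2252×8.4 = 178890
T = 178890 / 1053.3482 = 169.8 °C

T_f = 170 °C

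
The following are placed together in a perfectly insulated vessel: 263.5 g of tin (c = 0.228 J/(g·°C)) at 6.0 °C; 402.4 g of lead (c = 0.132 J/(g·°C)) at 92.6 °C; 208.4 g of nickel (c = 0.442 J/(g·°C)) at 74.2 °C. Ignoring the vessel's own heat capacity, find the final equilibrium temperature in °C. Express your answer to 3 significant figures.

Σ mᵢcᵢ(T − Tᵢ) = 0  ⇒  T = Σ mᵢcᵢTᵢ / Σ mᵢcᵢ
Σ mᵢcᵢ = 263.5×0.228 + 402.4×0.132 + 208.4×0.442 = 205.3076
Σ mᵢcᵢTᵢ = 60.078×6.0 + 53.1168×92.6 + 92.1128×74.2 = 12114
T = 12114 / 205.3076 = 59.00 °C

T_f = 59.0 °C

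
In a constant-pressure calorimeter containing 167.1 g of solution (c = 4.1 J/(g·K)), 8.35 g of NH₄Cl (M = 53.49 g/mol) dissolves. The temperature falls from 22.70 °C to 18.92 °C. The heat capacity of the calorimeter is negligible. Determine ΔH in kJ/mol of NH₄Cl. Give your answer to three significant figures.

|ΔT| = |18.92 − 22.70| = 3.78 °C
|q_surr| = (167.1 × 4.1) × 3.78 = 685.11 × 3.78 = 2590 J
n(NH₄Cl) = 8.35 / 53.49 = 0.1561 mol
Temperature fell, so q_rxn = +|q_surr| = 2.590 kJ
ΔH = q_rxn / n = 16.59 kJ/mol

ΔH = 16.6 kJ/mol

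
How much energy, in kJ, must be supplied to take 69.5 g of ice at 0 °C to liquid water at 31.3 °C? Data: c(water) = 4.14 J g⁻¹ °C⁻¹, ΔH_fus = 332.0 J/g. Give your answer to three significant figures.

q = 32.1 kJ

q1 (melt at 0 °C): 69.5 × 332.0 = 23074 J
q2 (heat water 0.0→31.3 °C): 69.5 × 4.14 × 31.3 = 9006 J
Total: 23074 + 9006 = 32080 J = 32.1 kJ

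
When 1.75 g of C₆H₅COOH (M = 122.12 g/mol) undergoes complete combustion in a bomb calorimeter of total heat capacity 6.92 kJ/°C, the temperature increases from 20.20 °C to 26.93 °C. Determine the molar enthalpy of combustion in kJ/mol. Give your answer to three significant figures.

ΔT = 26.93 − 20.20 = 6.73 °C
q_cal = C_cal × ΔT = 6.92 × 6.73 = 46.5716 kJ
n = 1.75 / 122.12 = 0.01433 mol
q_rxn = −q_cal = -46.5716 kJ
ΔH = -46.5716 / 0.01433 = -3250 kJ/mol

ΔH = -3250 kJ/mol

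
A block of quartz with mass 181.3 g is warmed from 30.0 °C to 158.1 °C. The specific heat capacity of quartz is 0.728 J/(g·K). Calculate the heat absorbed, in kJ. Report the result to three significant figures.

q = 16.9 kJ

q = m c ΔT = 181.3 × 0.728 × (158.1 − 30.0)
q = 181.3 × 0.728 × 128.1 = 16910 J = 16.9 kJ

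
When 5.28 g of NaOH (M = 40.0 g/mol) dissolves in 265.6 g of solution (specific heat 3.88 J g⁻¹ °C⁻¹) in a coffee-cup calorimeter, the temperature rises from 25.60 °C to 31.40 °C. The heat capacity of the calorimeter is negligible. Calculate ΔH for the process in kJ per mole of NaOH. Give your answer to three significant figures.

|ΔT| = |31.40 − 25.60| = 5.80 °C
|q_surr| = (265.6 × 3.88) × 5.80 = 1030.528 × 5.80 = 5977 J
n(NaOH) = 5.28 / 40.0 = 0.1320 mol
Temperature rose, so q_rxn = −|q_surr| = -5.977 kJ
ΔH = q_rxn / n = -45.28 kJ/mol

ΔH = -45.3 kJ/mol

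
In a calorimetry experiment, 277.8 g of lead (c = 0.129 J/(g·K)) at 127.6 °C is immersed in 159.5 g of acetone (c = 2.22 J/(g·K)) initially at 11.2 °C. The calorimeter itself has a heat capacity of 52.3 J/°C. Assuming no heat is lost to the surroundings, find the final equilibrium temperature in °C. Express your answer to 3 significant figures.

T_f = 20.6 °C

Heat lost by lead = heat gained by acetone + calorimeter.
(277.8)(0.129)(127.6 − T) = [(159.5)(2.22) + 52.3](T − 11.2)
35.8362 (127.6 − T) = 406.39 (T − 11.2)
4572.7 − 35.8362 T = 406.39 T − 4551.6
9124.3 = 442.2262 T
T = 20.63 °C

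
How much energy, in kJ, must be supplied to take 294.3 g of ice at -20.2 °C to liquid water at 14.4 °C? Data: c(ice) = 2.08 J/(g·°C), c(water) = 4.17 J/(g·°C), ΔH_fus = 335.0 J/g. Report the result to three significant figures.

q1 (heat ice -20.2→0.0 °C): 294.3 × 2.08 × 20.2 = 12365 J
q2 (melt at 0 °C): 294.3 × 335.0 = 98591 J
q3 (heat water 0.0→14.4 °C): 294.3 × 4.17 × 14.4 = 17672 J
Total: 12365 + 98591 + 17672 = 128628 J = 129 kJ

q = 129 kJ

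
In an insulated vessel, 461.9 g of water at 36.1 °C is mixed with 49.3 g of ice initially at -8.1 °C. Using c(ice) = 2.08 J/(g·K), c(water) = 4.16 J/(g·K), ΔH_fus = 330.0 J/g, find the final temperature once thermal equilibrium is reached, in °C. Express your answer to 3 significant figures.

T_f = 24.6 °C

Heat to bring ice to 0 °C and melt it: q₁ = 49.3×2.08×8.1 + 49.3×330.0 = 17100 J
Heat the water can supply cooling to 0 °C: 461.9×4.16×36.1 = 69366.3 J > q₁, so all ice melts.
Energy balance: 461.9×4.16×(36.1 − T) = 17100 + 49.3×4.16×(T − 0)
1921.504(36.1 − T) = 17100 + 205.088 T
69366.3 − 17100 = 2126.592 T
T = 52266.3 / 2126.592 = 24.58 °C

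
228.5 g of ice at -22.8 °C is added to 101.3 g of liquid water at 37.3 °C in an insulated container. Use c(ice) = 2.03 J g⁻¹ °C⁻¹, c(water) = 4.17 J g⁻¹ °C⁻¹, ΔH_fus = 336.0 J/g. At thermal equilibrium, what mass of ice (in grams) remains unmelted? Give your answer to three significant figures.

m_ice remaining = 213 g

Heat to warm all ice to 0 °C: 228.5×2.03×22.8 = 10576 J
Heat released by water cooling to 0 °C: 101.3×4.17×37.3 = 15756 J
15756 J < 10576 + 228.5×336.0 = 87352 J, so not all ice melts; final T = 0 °C.
Heat left for melting: 15756 − 10576 = 5180 J
Mass melted = 5180 / 336.0 = 15.42 g
Ice remaining = 228.5 − 15.42 = 213.08 g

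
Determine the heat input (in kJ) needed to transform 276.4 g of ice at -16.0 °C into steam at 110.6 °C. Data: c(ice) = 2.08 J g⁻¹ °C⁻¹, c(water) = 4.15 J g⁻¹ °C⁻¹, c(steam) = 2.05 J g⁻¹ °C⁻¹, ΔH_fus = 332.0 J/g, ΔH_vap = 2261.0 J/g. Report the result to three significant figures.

q = 847 kJ

q1 (heat ice -16.0→0.0 °C): 276.4 × 2.08 × 16.0 = 9199 J
q2 (melt at 0 °C): 276.4 × 332.0 = 91765 J
q3 (heat water 0.0→100.0 °C): 276.4 × 4.15 × 100.0 = 114706 J
q4 (vaporize at 100 °C): 276.4 × 2261.0 = 624940 J
q5 (heat steam 100.0→110.6 °C): 276.4 × 2.05 × 10.6 = 6006 J
Total: 9199 + 91765 + 114706 + 624940 + 6006 = 846616 J = 847 kJ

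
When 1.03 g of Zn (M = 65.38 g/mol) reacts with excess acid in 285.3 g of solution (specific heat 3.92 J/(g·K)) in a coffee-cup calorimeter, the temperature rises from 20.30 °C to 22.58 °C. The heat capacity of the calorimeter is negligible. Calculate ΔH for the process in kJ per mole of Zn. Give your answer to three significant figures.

ΔH = -162 kJ/mol

|ΔT| = |22.58 − 20.30| = 2.28 °C
|q_surr| = (285.3 × 3.92) × 2.28 = 1118.376 × 2.28 = 2550 J
n(Zn) = 1.03 / 65.38 = 0.01575 mol
Temperature rose, so q_rxn = −|q_surr| = -2.550 kJ
ΔH = q_rxn / n = -161.9 kJ/mol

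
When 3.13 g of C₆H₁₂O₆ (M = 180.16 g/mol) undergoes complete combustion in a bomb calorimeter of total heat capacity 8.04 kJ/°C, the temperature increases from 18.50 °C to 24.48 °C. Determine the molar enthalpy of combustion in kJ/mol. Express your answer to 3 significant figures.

ΔT = 24.48 − 18.50 = 5.98 °C
q_cal = C_cal × ΔT = 8.04 × 5.98 = 48.0792 kJ
n = 3.13 / 180.16 = 0.01737 mol
q_rxn = −q_cal = -48.0792 kJ
ΔH = -48.0792 / 0.01737 = -2768 kJ/mol

ΔH = -2770 kJ/mol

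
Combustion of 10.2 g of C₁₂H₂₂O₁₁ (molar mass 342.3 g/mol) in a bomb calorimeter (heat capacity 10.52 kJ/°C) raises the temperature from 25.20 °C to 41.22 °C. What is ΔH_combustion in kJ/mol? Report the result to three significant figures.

ΔT = 41.22 − 25.20 = 16.02 °C
q_cal = C_cal × ΔT = 10.52 × 16.02 = 168.5304 kJ
n = 10.2 / 342.3 = 0.02980 mol
q_rxn = −q_cal = -168.5304 kJ
ΔH = -168.5304 / 0.02980 = -5655 kJ/mol

ΔH = -5660 kJ/mol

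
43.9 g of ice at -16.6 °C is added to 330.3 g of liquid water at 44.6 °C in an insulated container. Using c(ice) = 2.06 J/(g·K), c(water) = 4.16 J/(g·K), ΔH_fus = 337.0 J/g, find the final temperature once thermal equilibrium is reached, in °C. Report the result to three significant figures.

Heat to bring ice to 0 °C and melt it: q₁ = 43.9×2.06×16.6 + 43.9×337.0 = 16296 J
Heat the water can supply cooling to 0 °C: 330.3×4.16×44.6 = 61282.5 J > q₁, so all ice melts.
Energy balance: 330.3×4.16×(44.6 − T) = 16296 + 43.9×4.16×(T − 0)
1374.048(44.6 − T) = 16296 + 182.624 T
61282.5 − 16296 = 1556.672 T
T = 44986.5 / 1556.672 = 28.90 °C

T_f = 28.9 °C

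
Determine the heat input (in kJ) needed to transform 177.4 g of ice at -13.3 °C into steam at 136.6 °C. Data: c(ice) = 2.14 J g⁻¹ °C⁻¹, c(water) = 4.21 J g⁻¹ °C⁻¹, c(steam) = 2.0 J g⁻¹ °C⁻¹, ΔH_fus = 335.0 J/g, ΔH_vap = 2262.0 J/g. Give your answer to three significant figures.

q = 553 kJ

q1 (heat ice -13.3→0.0 °C): 177.4 × 2.14 × 13.3 = 5049 J
q2 (melt at 0 °C): 177.4 × 335.0 = 59429 J
q3 (heat water 0.0→100.0 °C): 177.4 × 4.21 × 100.0 = 74685 J
q4 (vaporize at 100 °C): 177.4 × 2262.0 = 401279 J
q5 (heat steam 100.0→136.6 °C): 177.4 × 2.0 × 36.6 = 12986 J
Total: 5049 + 59429 + 74685 + 401279 + 12986 = 553428 J = 553 kJ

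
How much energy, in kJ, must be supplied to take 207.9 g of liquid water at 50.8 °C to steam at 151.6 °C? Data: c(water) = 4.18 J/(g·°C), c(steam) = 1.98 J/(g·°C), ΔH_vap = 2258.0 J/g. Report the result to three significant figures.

q1 (heat water 50.8→100.0 °C): 207.9 × 4.18 × 49.2 = 42756 J
q2 (vaporize at 100 °C): 207.9 × 2258.0 = 469438 J
q3 (heat steam 100.0→151.6 °C): 207.9 × 1.98 × 51.6 = 21241 J
Total: 42756 + 469438 + 21241 = 533435 J = 533 kJ

q = 533 kJ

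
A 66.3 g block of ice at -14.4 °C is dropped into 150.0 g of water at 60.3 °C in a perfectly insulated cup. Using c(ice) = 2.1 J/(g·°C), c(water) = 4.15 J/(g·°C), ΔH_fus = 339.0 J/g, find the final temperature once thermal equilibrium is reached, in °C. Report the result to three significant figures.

Heat to bring ice to 0 °C and melt it: q₁ = 66.3×2.1×14.4 + 66.3×339.0 = 24481 J
Heat the water can supply cooling to 0 °C: 150.0×4.15×60.3 = 37536.8 J > q₁, so all ice melts.
Energy balance: 150.0×4.15×(60.3 − T) = 24481 + 66.3×4.15×(T − 0)
622.5(60.3 − T) = 24481 + 275.145 T
37536.8 − 24481 = 897.645 T
T = 13055.8 / 897.645 = 14.54 °C

T_f = 14.5 °C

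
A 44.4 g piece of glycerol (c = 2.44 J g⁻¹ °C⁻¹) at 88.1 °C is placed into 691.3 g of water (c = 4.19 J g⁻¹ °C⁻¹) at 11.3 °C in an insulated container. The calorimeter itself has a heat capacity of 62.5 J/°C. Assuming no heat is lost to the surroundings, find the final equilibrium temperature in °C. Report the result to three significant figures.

T_f = 14.0 °C

Heat lost by glycerol = heat gained by water + calorimeter.
(44.4)(2.44)(88.1 − T) = [(691.3)(4.19) + 62.5](T − 11.3)
108.336 (88.1 − T) = 2959.047 (T − 11.3)
9544.4 − 108.336 T = 2959.047 T − 33437
42981.4 = 3067.383 T
T = 14.01 °C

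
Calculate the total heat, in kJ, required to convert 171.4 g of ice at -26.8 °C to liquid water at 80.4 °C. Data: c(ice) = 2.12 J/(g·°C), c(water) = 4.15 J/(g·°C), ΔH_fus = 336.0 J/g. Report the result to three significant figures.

q = 125 kJ

q1 (heat ice -26.8→0.0 °C): 171.4 × 2.12 × 26.8 = 9738 J
q2 (melt at 0 °C): 171.4 × 336.0 = 57590 J
q3 (heat water 0.0→80.4 °C): 171.4 × 4.15 × 80.4 = 57189 J
Total: 9738 + 57590 + 57189 = 124517 J = 125 kJ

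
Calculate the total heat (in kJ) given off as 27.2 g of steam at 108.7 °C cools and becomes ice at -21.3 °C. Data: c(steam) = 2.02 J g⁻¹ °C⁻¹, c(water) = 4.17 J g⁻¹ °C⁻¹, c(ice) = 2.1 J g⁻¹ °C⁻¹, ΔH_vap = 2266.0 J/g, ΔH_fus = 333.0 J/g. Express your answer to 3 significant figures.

q = 83.7 kJ

q1 (cool steam 108.7→100 °C): 27.2 × 2.02 × 8.7 = 478 J
q2 (condense at 100 °C): 27.2 × 2266.0 = 61635 J
q3 (cool water 100→0 °C): 27.2 × 4.17 × 100.0 = 11342 J
q4 (freeze at 0 °C): 27.2 × 333.0 = 9058 J
q5 (cool ice 0→-21.3 °C): 27.2 × 2.1 × 21.3 = 1217 J
Total: 478 + 61635 + 11342 + 9058 + 1217 = 83730 J = 83.7 kJ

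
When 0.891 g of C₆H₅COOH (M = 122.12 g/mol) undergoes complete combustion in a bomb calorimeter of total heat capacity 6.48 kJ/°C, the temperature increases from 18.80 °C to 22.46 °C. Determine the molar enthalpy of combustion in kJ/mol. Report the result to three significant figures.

ΔT = 22.46 − 18.80 = 3.66 °C
q_cal = C_cal × ΔT = 6.48 × 3.66 = 23.7168 kJ
n = 0.891 / 122.12 = 0.007296 mol
q_rxn = −q_cal = -23.7168 kJ
ΔH = -23.7168 / 0.007296 = -3251 kJ/mol

ΔH = -3250 kJ/mol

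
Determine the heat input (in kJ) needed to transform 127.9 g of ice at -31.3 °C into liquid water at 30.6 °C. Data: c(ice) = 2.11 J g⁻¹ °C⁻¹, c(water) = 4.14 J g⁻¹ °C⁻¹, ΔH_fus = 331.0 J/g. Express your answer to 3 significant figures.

q1 (heat ice -31.3→0.0 °C): 127.9 × 2.11 × 31.3 = 8447 J
q2 (melt at 0 °C): 127.9 × 331.0 = 42335 J
q3 (heat water 0.0→30.6 °C): 127.9 × 4.14 × 30.6 = 16203 J
Total: 8447 + 42335 + 16203 = 66985 J = 67.0 kJ

q = 67.0 kJ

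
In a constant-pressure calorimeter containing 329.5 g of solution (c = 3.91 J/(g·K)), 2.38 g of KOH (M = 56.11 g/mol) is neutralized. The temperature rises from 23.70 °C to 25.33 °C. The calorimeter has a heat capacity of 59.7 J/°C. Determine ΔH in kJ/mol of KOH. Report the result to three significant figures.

ΔH = -51.8 kJ/mol

|ΔT| = |25.33 − 23.70| = 1.63 °C
|q_surr| = (329.5 × 3.91 + 59.7) × 1.63 = 1348.045 × 1.63 = 2197 J
n(KOH) = 2.38 / 56.11 = 0.04242 mol
Temperature rose, so q_rxn = −|q_surr| = -2.197 kJ
ΔH = q_rxn / n = -51.79 kJ/mol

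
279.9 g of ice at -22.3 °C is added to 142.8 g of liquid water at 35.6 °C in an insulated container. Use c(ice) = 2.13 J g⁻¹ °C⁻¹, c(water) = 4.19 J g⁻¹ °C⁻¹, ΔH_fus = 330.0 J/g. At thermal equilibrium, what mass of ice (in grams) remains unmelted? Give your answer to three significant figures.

m_ice remaining = 256 g

Heat to warm all ice to 0 °C: 279.9×2.13×22.3 = 13295 J
Heat released by water cooling to 0 °C: 142.8×4.19×35.6 = 21301 J
21301 J < 13295 + 279.9×330.0 = 105662 J, so not all ice melts; final T = 0 °C.
Heat left for melting: 21301 − 13295 = 8006 J
Mass melted = 8006 / 330.0 = 24.26 g
Ice remaining = 279.9 − 24.26 = 255.64 g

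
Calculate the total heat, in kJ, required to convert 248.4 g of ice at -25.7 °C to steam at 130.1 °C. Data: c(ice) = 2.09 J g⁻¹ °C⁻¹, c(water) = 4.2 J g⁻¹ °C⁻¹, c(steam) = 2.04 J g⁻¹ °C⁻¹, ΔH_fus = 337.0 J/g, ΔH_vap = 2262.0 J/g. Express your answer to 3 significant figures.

q1 (heat ice -25.7→0.0 °C): 248.4 × 2.09 × 25.7 = 13342 J
q2 (melt at 0 °C): 248.4 × 337.0 = 83711 J
q3 (heat water 0.0→100.0 °C): 248.4 × 4.2 × 100.0 = 104328 J
q4 (vaporize at 100 °C): 248.4 × 2262.0 = 561881 J
q5 (heat steam 100.0→130.1 °C): 248.4 × 2.04 × 30.1 = 15253 J
Total: 13342 + 83711 + 104328 + 561881 + 15253 = 778515 J = 779 kJ

q = 779 kJ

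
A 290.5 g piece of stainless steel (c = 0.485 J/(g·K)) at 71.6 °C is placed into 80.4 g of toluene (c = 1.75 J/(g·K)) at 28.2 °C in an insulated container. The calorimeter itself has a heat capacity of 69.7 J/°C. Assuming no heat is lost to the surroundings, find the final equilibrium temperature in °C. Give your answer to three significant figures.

Heat lost by stainless steel = heat gained by toluene + calorimeter.
(290.5)(0.485)(71.6 − T) = [(80.4)(1.75) + 69.7](T − 28.2)
140.8925 (71.6 − T) = 210.4 (T − 28.2)
10088 − 140.8925 T = 210.4 T − 5933.3
16021.3 = 351.2925 T
T = 45.61 °C

T_f = 45.6 °C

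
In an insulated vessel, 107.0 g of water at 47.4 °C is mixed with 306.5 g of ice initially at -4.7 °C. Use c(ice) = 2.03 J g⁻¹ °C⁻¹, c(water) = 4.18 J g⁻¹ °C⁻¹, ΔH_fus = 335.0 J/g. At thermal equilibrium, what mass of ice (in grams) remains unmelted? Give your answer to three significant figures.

m_ice remaining = 252 g

Heat to warm all ice to 0 °C: 306.5×2.03×4.7 = 2924.3 J
Heat released by water cooling to 0 °C: 107.0×4.18×47.4 = 21200 J
21200 J < 2924.3 + 306.5×335.0 = 105601.8 J, so not all ice melts; final T = 0 °C.
Heat left for melting: 21200 − 2924.3 = 18275.7 J
Mass melted = 18275.7 / 335.0 = 54.55 g
Ice remaining = 306.5 − 54.55 = 251.95 g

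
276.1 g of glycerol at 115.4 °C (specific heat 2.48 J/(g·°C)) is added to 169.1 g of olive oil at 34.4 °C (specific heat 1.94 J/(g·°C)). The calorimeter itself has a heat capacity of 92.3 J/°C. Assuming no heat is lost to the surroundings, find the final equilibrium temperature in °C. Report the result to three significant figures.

T_f = 84.6 °C

Heat lost by glycerol = heat gained by olive oil + calorimeter.
(276.1)(2.48)(115.4 − T) = [(169.1)(1.94) + 92.3](T − 34.4)
684.728 (115.4 − T) = 420.354 (T − 34.4)
79018 − 684.728 T = 420.354 T − 14460
93478 = 1105.082 T
T = 84.59 °C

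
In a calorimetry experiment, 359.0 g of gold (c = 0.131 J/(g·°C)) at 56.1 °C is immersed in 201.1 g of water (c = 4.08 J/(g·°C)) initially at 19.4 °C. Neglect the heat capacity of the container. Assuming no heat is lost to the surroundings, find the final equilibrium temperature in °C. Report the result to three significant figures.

T_f = 21.4 °C

Heat lost by gold = heat gained by water.
(359.0)(0.131)(56.1 − T) = (201.1)(4.08)(T − 19.4)
47.029 (56.1 − T) = 820.488 (T − 19.4)
2638.3 − 47.029 T = 820.488 T − 15917
18555.3 = 867.517 T
T = 21.39 °C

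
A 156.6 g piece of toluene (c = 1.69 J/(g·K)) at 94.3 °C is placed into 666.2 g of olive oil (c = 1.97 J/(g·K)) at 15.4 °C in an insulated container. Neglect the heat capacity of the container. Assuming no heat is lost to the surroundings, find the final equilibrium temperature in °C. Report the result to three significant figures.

Heat lost by toluene = heat gained by olive oil.
(156.6)(1.69)(94.3 − T) = (666.2)(1.97)(T − 15.4)
264.654 (94.3 − T) = 1312.414 (T − 15.4)
24957 − 264.654 T = 1312.414 T − 20211
45168 = 1577.068 T
T = 28.64 °C

T_f = 28.6 °C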